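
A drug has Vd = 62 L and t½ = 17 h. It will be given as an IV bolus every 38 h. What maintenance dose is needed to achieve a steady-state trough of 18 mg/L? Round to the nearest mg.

τ/t½ = 38/17 ≈ 2.2353, so f = (1/2)^(38/17) ≈ 0.212378.
Cmin,ss = (D/Vd)·f/(1−f), so D = Cmin,ss·Vd·(1−f)/f.
D = 18 × 62 × (1−f)/f ≈ 18 × 62 × 3.70859 ≈ 4138.79 mg.

4139 mg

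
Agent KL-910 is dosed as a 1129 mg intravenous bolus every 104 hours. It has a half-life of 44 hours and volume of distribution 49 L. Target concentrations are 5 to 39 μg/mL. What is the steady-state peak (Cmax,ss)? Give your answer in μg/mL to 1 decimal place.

28.6 μg/mL

Over one 104-h interval, 104/44 ≈ 2.3636 half-lives elapse, leaving f ≈ 0.1943 of each dose.
Accumulation ratio R = 1/(1 − f) ≈ 1/0.8057 ≈ 1.2412.
Single-dose peak C₀ = D/Vd = 1129/49 ≈ 23.041 μg/mL.
Cmax,ss = C₀/(1 − f) ≈ 23.041/0.8057 ≈ 28.597 μg/mL.
Peak 28.6 μg/mL vs MTC 39 μg/mL: below toxic threshold.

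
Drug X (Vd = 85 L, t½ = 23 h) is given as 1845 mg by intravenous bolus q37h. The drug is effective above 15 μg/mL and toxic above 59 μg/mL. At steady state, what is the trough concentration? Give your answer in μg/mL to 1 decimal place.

Over one 37-h interval, 37/23 ≈ 1.6087 half-lives elapse, leaving f ≈ 0.3279 of each dose.
Accumulation ratio R = 1/(1 − f) ≈ 1/0.6721 ≈ 1.4879.
Each bolus raises the concentration by D/Vd = 1845/85 ≈ 21.706 μg/mL.
Steady-state peak Cmax,ss = C₀·R ≈ 21.706 × 1.4879 ≈ 32.296 μg/mL.
Steady-state trough Cmin,ss = Cmax,ss·f ≈ 32.296 × 0.3279 ≈ 10.590 μg/mL.
Trough 10.6 μg/mL vs MEC 15 μg/mL: subtherapeutic.

10.6 μg/mL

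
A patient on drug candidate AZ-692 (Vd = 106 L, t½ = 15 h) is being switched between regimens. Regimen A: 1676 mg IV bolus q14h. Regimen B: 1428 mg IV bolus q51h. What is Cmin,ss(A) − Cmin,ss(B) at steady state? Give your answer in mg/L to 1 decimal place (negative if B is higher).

16.0 mg/L

Regimen A: f = (1/2)^(14/15) ≈ 0.5236; Cmin,ss = (1676/106)·f/(1−f) ≈ 17.378 mg/L.
Regimen B: f = (1/2)^(51/15) ≈ 0.0947; Cmin,ss = (1428/106)·f/(1−f) ≈ 1.409 mg/L.
Difference ≈ 17.378 − 1.409 ≈ 15.969 mg/L.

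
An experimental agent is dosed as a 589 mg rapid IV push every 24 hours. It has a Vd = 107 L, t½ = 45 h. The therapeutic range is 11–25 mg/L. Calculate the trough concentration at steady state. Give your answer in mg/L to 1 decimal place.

k = ln2/t½ = ln2/45 ≈ 0.015403 h⁻¹; fraction remaining f = e^(−kτ) = e^(−0.015403×24) ≈ 0.6910.
Single-dose peak C₀ = D/Vd = 589/107 ≈ 5.505 mg/L.
Steady-state trough Cmin,ss = C₀·f/(1−f) ≈ 5.505 × 0.6910/0.3090 ≈ 12.311 mg/L.
Trough 12.3 mg/L vs MEC 11 mg/L: adequate.

12.3 mg/L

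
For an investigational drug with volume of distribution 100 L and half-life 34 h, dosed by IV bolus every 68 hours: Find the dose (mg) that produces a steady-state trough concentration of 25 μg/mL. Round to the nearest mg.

7500 mg

τ/t½ = 68/34 ≈ 2, so f = (1/2)^(68/34) ≈ 0.250000.
Cmin,ss = (D/Vd)·f/(1−f), so D = Cmin,ss·Vd·(1−f)/f.
D = 25 × 100 × (1−f)/f ≈ 25 × 100 × 3.00000 ≈ 7500.00 mg.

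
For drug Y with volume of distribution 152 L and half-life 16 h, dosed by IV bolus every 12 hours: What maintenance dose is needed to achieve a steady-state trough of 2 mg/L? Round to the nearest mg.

207 mg

τ/t½ = 12/16 ≈ 0.75, so f = (1/2)^(12/16) ≈ 0.594604.
Cmin,ss = (D/Vd)·f/(1−f), so D = Cmin,ss·Vd·(1−f)/f.
D = 2 × 152 × (1−f)/f ≈ 2 × 152 × 0.68179 ≈ 207.26 mg.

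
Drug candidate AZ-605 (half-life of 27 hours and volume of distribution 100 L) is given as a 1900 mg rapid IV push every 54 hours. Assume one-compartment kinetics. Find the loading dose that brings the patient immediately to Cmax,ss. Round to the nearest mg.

f = (1/2)^(54/27) ≈ 0.250000; accumulation ratio R = 1/(1−f) ≈ 1.33333.
Loading dose to hit Cmax,ss on first dose: D_load = D_maint·R ≈ 1900 × 1.33333 ≈ 2533.33 mg.

2533 mg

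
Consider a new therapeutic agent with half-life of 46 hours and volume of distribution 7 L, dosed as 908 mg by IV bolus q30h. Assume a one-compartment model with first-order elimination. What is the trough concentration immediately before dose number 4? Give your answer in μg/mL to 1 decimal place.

168.5 μg/mL

f = (1/2)^(τ/t½) = (1/2)^(30/46) ≈ 0.6363.
C₀ = D/Vd = 908/7 ≈ 129.714 μg/mL.
Before the 4th dose, 3 doses have been given. Superposition: Cmin = C₀·(f + f² + … + f^3).
≈ 129.714 × (0.6363 + 0.4049 + 0.2576) ≈ 129.714 × 1.2988 ≈ 168.473 μg/mL.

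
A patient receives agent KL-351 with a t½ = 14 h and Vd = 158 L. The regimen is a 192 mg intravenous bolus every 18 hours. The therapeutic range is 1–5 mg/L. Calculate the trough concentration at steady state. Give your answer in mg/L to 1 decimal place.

τ/t½ = 18/14 ≈ 1.2857, so fraction remaining f = (1/2)^(18/14) ≈ 0.4102.
Single-dose peak C₀ = D/Vd = 192/158 ≈ 1.215 mg/L.
Steady-state trough Cmin,ss = C₀·f/(1−f) ≈ 1.215 × 0.4102/0.5898 ≈ 0.845 mg/L.
Trough 0.8 mg/L vs MEC 1 mg/L: subtherapeutic.

0.8 mg/L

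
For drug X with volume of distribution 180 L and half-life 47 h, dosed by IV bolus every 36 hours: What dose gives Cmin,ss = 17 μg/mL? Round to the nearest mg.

2144 mg

τ/t½ = 36/47 ≈ 0.76596, so f = (1/2)^(36/47) ≈ 0.588063.
Cmin,ss = (D/Vd)·f/(1−f), so D = Cmin,ss·Vd·(1−f)/f.
D = 17 × 180 × (1−f)/f ≈ 17 × 180 × 0.70050 ≈ 2143.53 mg.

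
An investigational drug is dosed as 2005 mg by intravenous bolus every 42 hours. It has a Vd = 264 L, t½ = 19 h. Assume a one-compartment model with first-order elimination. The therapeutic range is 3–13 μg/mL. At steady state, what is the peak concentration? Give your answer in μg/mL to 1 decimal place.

9.7 μg/mL

k = ln2/t½ = ln2/19 ≈ 0.036481 h⁻¹; fraction remaining f = e^(−kτ) = e^(−0.036481×42) ≈ 0.2161.
At steady state, accumulation factor R = 1/(1 − e^(−kτ)) ≈ 1.2757.
Single-dose peak C₀ = D/Vd = 2005/264 ≈ 7.595 μg/mL.
Cmax,ss = C₀/(1 − f) ≈ 7.595/0.7839 ≈ 9.689 μg/mL.
Peak 9.7 μg/mL vs MTC 13 μg/mL: below toxic threshold.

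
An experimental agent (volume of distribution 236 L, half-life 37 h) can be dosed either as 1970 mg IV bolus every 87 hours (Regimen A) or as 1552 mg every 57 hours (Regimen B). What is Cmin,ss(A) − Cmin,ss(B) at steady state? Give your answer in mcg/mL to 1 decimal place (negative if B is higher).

Regimen A: f = (1/2)^(87/37) ≈ 0.1960; Cmin,ss = (1970/236)·f/(1−f) ≈ 2.035 mcg/mL.
Regimen B: f = (1/2)^(57/37) ≈ 0.3438; Cmin,ss = (1552/236)·f/(1−f) ≈ 3.445 mcg/mL.
Difference ≈ 2.035 − 3.445 ≈ -1.410 mcg/mL.

-1.4 mcg/mL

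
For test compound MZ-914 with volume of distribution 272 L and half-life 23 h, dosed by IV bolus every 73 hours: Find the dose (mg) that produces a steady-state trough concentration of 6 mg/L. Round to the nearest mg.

13097 mg

τ/t½ = 73/23 ≈ 3.1739, so f = (1/2)^(73/23) ≈ 0.110804.
Cmin,ss = (D/Vd)·f/(1−f), so D = Cmin,ss·Vd·(1−f)/f.
D = 6 × 272 × (1−f)/f ≈ 6 × 272 × 8.02494 ≈ 13096.70 mg.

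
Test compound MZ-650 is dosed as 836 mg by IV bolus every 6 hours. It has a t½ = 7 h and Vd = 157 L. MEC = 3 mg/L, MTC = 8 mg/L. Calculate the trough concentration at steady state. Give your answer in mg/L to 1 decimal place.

Over one 6-h interval, 6/7 ≈ 0.85714 half-lives elapse, leaving f ≈ 0.5520 of each dose.
Accumulation ratio R = 1/(1 − f) ≈ 1/0.4480 ≈ 2.2321.
Each bolus raises the concentration by D/Vd = 836/157 ≈ 5.325 mg/L.
Cmax,ss = C₀/(1 − f) ≈ 5.325/0.4480 ≈ 11.886 mg/L.
One interval later, Cmin,ss = Cmax,ss·e^(−kτ) ≈ 11.886 × 0.5520 ≈ 6.561 mg/L.
Trough 6.6 mg/L vs MEC 3 mg/L: adequate.

6.6 mg/L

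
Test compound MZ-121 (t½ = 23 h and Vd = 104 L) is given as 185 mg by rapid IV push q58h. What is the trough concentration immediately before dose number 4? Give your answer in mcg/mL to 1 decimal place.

0.4 mcg/mL

f = (1/2)^(τ/t½) = (1/2)^(58/23) ≈ 0.1741.
C₀ = D/Vd = 185/104 ≈ 1.779 mcg/mL.
Before the 4th dose, 3 doses have been given. Superposition: Cmin = C₀·(f + f² + … + f^3).
≈ 1.779 × (0.1741 + 0.0303 + 0.0053) ≈ 1.779 × 0.2097 ≈ 0.373 mcg/mL.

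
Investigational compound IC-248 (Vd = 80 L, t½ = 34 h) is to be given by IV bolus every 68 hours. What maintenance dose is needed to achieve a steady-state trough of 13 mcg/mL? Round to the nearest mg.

3120 mg

τ/t½ = 68/34 ≈ 2, so f = (1/2)^(68/34) ≈ 0.250000.
Cmin,ss = (D/Vd)·f/(1−f), so D = Cmin,ss·Vd·(1−f)/f.
D = 13 × 80 × (1−f)/f ≈ 13 × 80 × 3.00000 ≈ 3120.00 mg.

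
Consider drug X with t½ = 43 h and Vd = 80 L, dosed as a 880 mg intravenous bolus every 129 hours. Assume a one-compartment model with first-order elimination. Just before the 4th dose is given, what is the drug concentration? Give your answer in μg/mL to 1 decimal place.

1.6 μg/mL

f = (1/2)^(τ/t½) = (1/2)^(129/43) ≈ 0.1250.
C₀ = D/Vd = 880/80 ≈ 11.000 μg/mL.
Before the 4th dose, 3 doses have been given. Superposition: Cmin = C₀·(f + f² + … + f^3).
≈ 11.000 × (0.1250 + 0.0156 + 0.0020) ≈ 11.000 × 0.1426 ≈ 1.569 μg/mL.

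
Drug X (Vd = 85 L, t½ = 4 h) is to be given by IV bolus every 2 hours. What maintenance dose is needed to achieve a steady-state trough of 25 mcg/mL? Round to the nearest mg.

τ/t½ = 2/4 ≈ 0.5, so f = (1/2)^(2/4) ≈ 0.707107.
Cmin,ss = (D/Vd)·f/(1−f), so D = Cmin,ss·Vd·(1−f)/f.
D = 25 × 85 × (1−f)/f ≈ 25 × 85 × 0.41421 ≈ 880.20 mg.

880 mg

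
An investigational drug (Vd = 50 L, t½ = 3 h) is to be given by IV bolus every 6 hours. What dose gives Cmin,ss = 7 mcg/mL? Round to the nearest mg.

τ/t½ = 6/3 ≈ 2, so f = (1/2)^(6/3) ≈ 0.250000.
Cmin,ss = (D/Vd)·f/(1−f), so D = Cmin,ss·Vd·(1−f)/f.
D = 7 × 50 × (1−f)/f ≈ 7 × 50 × 3.00000 ≈ 1050.00 mg.

1050 mg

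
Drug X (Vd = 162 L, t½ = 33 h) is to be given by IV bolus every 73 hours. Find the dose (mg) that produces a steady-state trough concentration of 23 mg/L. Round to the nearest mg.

13539 mg

τ/t½ = 73/33 ≈ 2.2121, so f = (1/2)^(73/33) ≈ 0.215817.
Cmin,ss = (D/Vd)·f/(1−f), so D = Cmin,ss·Vd·(1−f)/f.
D = 23 × 162 × (1−f)/f ≈ 23 × 162 × 3.63356 ≈ 13538.64 mg.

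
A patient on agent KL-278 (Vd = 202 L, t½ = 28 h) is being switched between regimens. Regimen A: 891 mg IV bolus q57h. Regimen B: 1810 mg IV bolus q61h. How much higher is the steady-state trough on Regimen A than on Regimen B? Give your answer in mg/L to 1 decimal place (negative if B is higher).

Regimen A: f = (1/2)^(57/28) ≈ 0.2439; Cmin,ss = (891/202)·f/(1−f) ≈ 1.423 mg/L.
Regimen B: f = (1/2)^(61/28) ≈ 0.2209; Cmin,ss = (1810/202)·f/(1−f) ≈ 2.541 mg/L.
Difference ≈ 1.423 − 2.541 ≈ -1.118 mg/L.

-1.1 mg/L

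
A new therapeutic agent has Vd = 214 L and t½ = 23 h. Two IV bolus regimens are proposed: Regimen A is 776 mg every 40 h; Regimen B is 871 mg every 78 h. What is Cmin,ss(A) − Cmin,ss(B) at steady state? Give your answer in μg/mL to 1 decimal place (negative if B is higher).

1.1 μg/mL

Regimen A: f = (1/2)^(40/23) ≈ 0.2996; Cmin,ss = (776/214)·f/(1−f) ≈ 1.551 μg/mL.
Regimen B: f = (1/2)^(78/23) ≈ 0.0953; Cmin,ss = (871/214)·f/(1−f) ≈ 0.429 μg/mL.
Difference ≈ 1.551 − 0.429 ≈ 1.122 μg/mL.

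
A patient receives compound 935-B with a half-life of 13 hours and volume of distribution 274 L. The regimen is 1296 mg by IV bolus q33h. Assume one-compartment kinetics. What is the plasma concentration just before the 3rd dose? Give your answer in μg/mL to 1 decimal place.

f = (1/2)^(τ/t½) = (1/2)^(33/13) ≈ 0.1721.
C₀ = D/Vd = 1296/274 ≈ 4.730 μg/mL.
Before the 3rd dose, 2 doses have been given. Superposition: Cmin = C₀·(f + f²).
≈ 4.730 × (0.1721 + 0.0296) ≈ 4.730 × 0.2017 ≈ 0.954 μg/mL.

1.0 μg/mL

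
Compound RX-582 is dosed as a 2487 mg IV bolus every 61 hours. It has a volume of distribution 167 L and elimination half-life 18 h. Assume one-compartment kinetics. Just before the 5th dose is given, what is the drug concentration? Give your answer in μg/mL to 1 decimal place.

f = (1/2)^(τ/t½) = (1/2)^(61/18) ≈ 0.0955.
C₀ = D/Vd = 2487/167 ≈ 14.892 μg/mL.
Before the 5th dose, 4 doses have been given. Superposition: Cmin = C₀·(f + f² + … + f^4).
≈ 14.892 × (0.0955 + 0.0091 + 0.0009 + 0.0001) ≈ 14.892 × 0.1056 ≈ 1.573 μg/mL.

1.6 μg/mL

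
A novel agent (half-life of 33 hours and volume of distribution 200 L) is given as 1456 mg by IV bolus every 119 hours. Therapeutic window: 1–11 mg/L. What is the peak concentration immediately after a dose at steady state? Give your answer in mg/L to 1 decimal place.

7.9 mg/L

τ/t½ = 119/33 ≈ 3.6061, so fraction remaining f = (1/2)^(119/33) ≈ 0.0821.
Accumulation ratio R = 1/(1 − f) ≈ 1/0.9179 ≈ 1.0894.
Each bolus raises the concentration by D/Vd = 1456/200 ≈ 7.280 mg/L.
Steady-state peak Cmax,ss = C₀·R ≈ 7.280 × 1.0894 ≈ 7.931 mg/L.
Peak 7.9 mg/L vs MTC 11 mg/L: below toxic threshold.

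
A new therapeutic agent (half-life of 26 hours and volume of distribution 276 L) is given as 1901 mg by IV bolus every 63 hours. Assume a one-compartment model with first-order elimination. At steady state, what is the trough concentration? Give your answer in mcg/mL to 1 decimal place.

τ/t½ = 63/26 ≈ 2.4231, so fraction remaining f = (1/2)^(63/26) ≈ 0.1865.
At steady state, accumulation factor R = 1/(1 − e^(−kτ)) ≈ 1.2293.
Single-dose peak C₀ = D/Vd = 1901/276 ≈ 6.888 mcg/mL.
Cmax,ss = C₀/(1 − f) ≈ 6.888/0.8135 ≈ 8.467 mcg/mL.
Steady-state trough Cmin,ss = Cmax,ss·f ≈ 8.467 × 0.1865 ≈ 1.579 mcg/mL.

1.6 mcg/mL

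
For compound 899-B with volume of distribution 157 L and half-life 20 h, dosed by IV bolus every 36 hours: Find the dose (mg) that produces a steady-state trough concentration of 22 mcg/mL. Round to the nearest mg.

8574 mg

τ/t½ = 36/20 ≈ 1.8, so f = (1/2)^(36/20) ≈ 0.287175.
Cmin,ss = (D/Vd)·f/(1−f), so D = Cmin,ss·Vd·(1−f)/f.
D = 22 × 157 × (1−f)/f ≈ 22 × 157 × 2.48220 ≈ 8573.52 mg.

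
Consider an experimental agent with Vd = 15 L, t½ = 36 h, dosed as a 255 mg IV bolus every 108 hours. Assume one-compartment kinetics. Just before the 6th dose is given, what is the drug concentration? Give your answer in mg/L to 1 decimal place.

f = (1/2)^(τ/t½) = (1/2)^(108/36) ≈ 0.1250.
C₀ = D/Vd = 255/15 ≈ 17.000 mg/L.
Before the 6th dose, 5 doses have been given. Superposition: Cmin = C₀·(f + f² + … + f^5).
≈ 17.000 × (0.1250 + 0.0156 + 0.0020 + 0.0002 + 0.0000) ≈ 17.000 × 0.1428 ≈ 2.428 mg/L.

2.4 mg/L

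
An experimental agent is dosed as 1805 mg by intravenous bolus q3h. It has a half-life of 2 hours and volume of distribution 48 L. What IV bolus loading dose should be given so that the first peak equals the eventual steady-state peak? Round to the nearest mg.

2792 mg

f = (1/2)^(3/2) ≈ 0.353553; accumulation ratio R = 1/(1−f) ≈ 1.54692.
Loading dose to hit Cmax,ss on first dose: D_load = D_maint·R ≈ 1805 × 1.54692 ≈ 2792.19 mg.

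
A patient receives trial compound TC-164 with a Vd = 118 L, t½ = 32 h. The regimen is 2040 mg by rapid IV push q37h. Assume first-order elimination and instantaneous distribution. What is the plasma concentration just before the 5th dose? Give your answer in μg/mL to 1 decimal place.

f = (1/2)^(τ/t½) = (1/2)^(37/32) ≈ 0.4487.
C₀ = D/Vd = 2040/118 ≈ 17.288 μg/mL.
Before the 5th dose, 4 doses have been given. Superposition: Cmin = C₀·(f + f² + … + f^4).
≈ 17.288 × (0.4487 + 0.2013 + 0.0903 + 0.0405) ≈ 17.288 × 0.7808 ≈ 13.498 μg/mL.

13.5 μg/mL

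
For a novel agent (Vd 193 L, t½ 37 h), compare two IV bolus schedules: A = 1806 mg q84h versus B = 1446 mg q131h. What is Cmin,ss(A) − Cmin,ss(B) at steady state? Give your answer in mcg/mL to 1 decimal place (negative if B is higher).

1.7 mcg/mL

Regimen A: f = (1/2)^(84/37) ≈ 0.2073; Cmin,ss = (1806/193)·f/(1−f) ≈ 2.447 mcg/mL.
Regimen B: f = (1/2)^(131/37) ≈ 0.0859; Cmin,ss = (1446/193)·f/(1−f) ≈ 0.704 mcg/mL.
Difference ≈ 2.447 − 0.704 ≈ 1.743 mcg/mL.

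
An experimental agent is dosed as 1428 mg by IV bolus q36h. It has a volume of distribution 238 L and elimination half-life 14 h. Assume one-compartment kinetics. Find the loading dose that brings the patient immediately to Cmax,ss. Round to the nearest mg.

f = (1/2)^(36/14) ≈ 0.168238; accumulation ratio R = 1/(1−f) ≈ 1.20227.
Loading dose to hit Cmax,ss on first dose: D_load = D_maint·R ≈ 1428 × 1.20227 ≈ 1716.84 mg.

1717 mg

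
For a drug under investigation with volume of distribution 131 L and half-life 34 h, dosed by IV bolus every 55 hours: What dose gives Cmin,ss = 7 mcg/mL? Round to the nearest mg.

1897 mg

τ/t½ = 55/34 ≈ 1.6176, so f = (1/2)^(55/34) ≈ 0.325866.
Cmin,ss = (D/Vd)·f/(1−f), so D = Cmin,ss·Vd·(1−f)/f.
D = 7 × 131 × (1−f)/f ≈ 7 × 131 × 2.06875 ≈ 1897.04 mg.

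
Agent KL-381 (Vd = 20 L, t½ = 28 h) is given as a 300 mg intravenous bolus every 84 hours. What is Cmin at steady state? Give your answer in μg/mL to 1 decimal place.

2.1 μg/mL

The dosing interval is 3 half-lives, so f = 2^(−3) = 0.125.
At steady state, R = 1/(1 − 0.125) = 8/7.
Single-dose peak C₀ = D/Vd = 300/20 = 15 μg/mL.
Steady-state peak Cmax,ss = C₀·R = 15 × 8/7 ≈ 17.143 μg/mL.
Steady-state trough Cmin,ss = Cmax,ss·f ≈ 17.143 × 0.125 ≈ 2.143 μg/mL.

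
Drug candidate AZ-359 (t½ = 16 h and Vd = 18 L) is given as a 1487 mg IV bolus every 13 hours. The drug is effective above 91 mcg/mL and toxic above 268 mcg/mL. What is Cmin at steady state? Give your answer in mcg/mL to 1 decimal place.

109.2 mcg/mL

Over one 13-h interval, 13/16 ≈ 0.8125 half-lives elapse, leaving f ≈ 0.5694 of each dose.
At steady state, accumulation factor R = 1/(1 − e^(−kτ)) ≈ 2.3223.
Single-dose peak C₀ = D/Vd = 1487/18 ≈ 82.611 mcg/mL.
Steady-state peak Cmax,ss = C₀·R ≈ 82.611 × 2.3223 ≈ 191.848 mcg/mL.
Steady-state trough Cmin,ss = Cmax,ss·f ≈ 191.848 × 0.5694 ≈ 109.238 mcg/mL.
Trough 109.2 mcg/mL vs MEC 91 mcg/mL: adequate.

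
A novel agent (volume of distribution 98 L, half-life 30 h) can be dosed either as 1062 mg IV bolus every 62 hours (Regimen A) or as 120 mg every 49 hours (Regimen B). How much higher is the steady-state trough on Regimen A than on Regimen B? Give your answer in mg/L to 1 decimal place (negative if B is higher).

2.8 mg/L

Regimen A: f = (1/2)^(62/30) ≈ 0.2387; Cmin,ss = (1062/98)·f/(1−f) ≈ 3.398 mg/L.
Regimen B: f = (1/2)^(49/30) ≈ 0.3223; Cmin,ss = (120/98)·f/(1−f) ≈ 0.582 mg/L.
Difference ≈ 3.398 − 0.582 ≈ 2.816 mg/L.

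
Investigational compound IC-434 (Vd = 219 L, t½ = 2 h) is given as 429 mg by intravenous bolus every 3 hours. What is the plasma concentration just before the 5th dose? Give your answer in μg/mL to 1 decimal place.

f = (1/2)^(τ/t½) = (1/2)^(3/2) ≈ 0.3536.
C₀ = D/Vd = 429/219 ≈ 1.959 μg/mL.
Before the 5th dose, 4 doses have been given. Superposition: Cmin = C₀·(f + f² + … + f^4).
≈ 1.959 × (0.3536 + 0.1250 + 0.0442 + 0.0156) ≈ 1.959 × 0.5384 ≈ 1.055 μg/mL.

1.1 μg/mL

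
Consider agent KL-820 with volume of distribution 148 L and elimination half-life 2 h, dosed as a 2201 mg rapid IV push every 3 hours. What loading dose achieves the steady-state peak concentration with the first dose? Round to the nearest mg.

f = (1/2)^(3/2) ≈ 0.353553; accumulation ratio R = 1/(1−f) ≈ 1.54692.
Loading dose to hit Cmax,ss on first dose: D_load = D_maint·R ≈ 2201 × 1.54692 ≈ 3404.77 mg.

3405 mg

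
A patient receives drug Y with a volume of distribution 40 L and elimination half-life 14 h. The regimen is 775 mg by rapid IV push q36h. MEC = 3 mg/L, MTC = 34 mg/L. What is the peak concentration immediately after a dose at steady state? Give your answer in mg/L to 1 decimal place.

k = ln2/t½ = ln2/14 ≈ 0.049511 h⁻¹; fraction remaining f = e^(−kτ) = e^(−0.049511×36) ≈ 0.1682.
At steady state, accumulation factor R = 1/(1 − e^(−kτ)) ≈ 1.2022.
Each bolus raises the concentration by D/Vd = 775/40 ≈ 19.375 mg/L.
Cmax,ss = C₀/(1 − f) ≈ 19.375/0.8318 ≈ 23.293 mg/L.
Peak 23.3 mg/L vs MTC 34 mg/L: below toxic threshold.

23.3 mg/L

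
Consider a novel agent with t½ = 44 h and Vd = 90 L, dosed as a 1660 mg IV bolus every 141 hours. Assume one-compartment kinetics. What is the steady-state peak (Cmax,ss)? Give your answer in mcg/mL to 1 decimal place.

τ/t½ = 141/44 ≈ 3.2045, so fraction remaining f = (1/2)^(141/44) ≈ 0.1085.
At steady state, accumulation factor R = 1/(1 − e^(−kτ)) ≈ 1.1217.
Each bolus raises the concentration by D/Vd = 1660/90 ≈ 18.444 mcg/mL.
Steady-state peak Cmax,ss = C₀·R ≈ 18.444 × 1.1217 ≈ 20.689 mcg/mL.

20.7 mcg/mL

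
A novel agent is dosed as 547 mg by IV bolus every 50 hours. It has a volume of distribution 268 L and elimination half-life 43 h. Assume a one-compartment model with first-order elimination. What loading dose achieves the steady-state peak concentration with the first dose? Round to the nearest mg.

f = (1/2)^(50/43) ≈ 0.446648; accumulation ratio R = 1/(1−f) ≈ 1.80717.
Loading dose to hit Cmax,ss on first dose: D_load = D_maint·R ≈ 547 × 1.80717 ≈ 988.52 mg.

989 mg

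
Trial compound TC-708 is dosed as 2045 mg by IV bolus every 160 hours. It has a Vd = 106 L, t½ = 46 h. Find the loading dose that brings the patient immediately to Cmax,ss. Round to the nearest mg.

2247 mg

f = (1/2)^(160/46) ≈ 0.089730; accumulation ratio R = 1/(1−f) ≈ 1.09858.
Loading dose to hit Cmax,ss on first dose: D_load = D_maint·R ≈ 2045 × 1.09858 ≈ 2246.60 mg.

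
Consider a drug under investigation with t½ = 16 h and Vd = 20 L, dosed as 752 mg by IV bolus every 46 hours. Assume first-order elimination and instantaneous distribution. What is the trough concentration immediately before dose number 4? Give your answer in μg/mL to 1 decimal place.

f = (1/2)^(τ/t½) = (1/2)^(46/16) ≈ 0.1363.
C₀ = D/Vd = 752/20 ≈ 37.600 μg/mL.
Before the 4th dose, 3 doses have been given. Superposition: Cmin = C₀·(f + f² + … + f^3).
≈ 37.600 × (0.1363 + 0.0186 + 0.0025) ≈ 37.600 × 0.1574 ≈ 5.918 μg/mL.

5.9 μg/mL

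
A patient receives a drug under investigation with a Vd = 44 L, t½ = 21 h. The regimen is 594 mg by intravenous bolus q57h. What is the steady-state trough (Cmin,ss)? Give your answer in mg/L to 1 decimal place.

τ/t½ = 57/21 ≈ 2.7143, so fraction remaining f = (1/2)^(57/21) ≈ 0.1524.
Each bolus raises the concentration by D/Vd = 594/44 ≈ 13.500 mg/L.
Steady-state trough Cmin,ss = C₀·f/(1−f) ≈ 13.500 × 0.1524/0.8476 ≈ 2.427 mg/L.

2.4 mg/L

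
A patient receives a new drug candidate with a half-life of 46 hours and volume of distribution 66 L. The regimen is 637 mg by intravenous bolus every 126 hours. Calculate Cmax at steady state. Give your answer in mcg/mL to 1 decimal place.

11.4 mcg/mL

k = ln2/t½ = ln2/46 ≈ 0.015068 h⁻¹; fraction remaining f = e^(−kτ) = e^(−0.015068×126) ≈ 0.1498.
Accumulation ratio R = 1/(1 − f) ≈ 1/0.8502 ≈ 1.1762.
Single-dose peak C₀ = D/Vd = 637/66 ≈ 9.652 mcg/mL.
Cmax,ss = C₀/(1 − f) ≈ 9.652/0.8502 ≈ 11.353 mcg/mL.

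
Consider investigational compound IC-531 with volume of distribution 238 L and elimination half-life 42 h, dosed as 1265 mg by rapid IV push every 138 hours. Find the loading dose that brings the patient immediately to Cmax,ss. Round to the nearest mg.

f = (1/2)^(138/42) ≈ 0.102542; accumulation ratio R = 1/(1−f) ≈ 1.11426.
Loading dose to hit Cmax,ss on first dose: D_load = D_maint·R ≈ 1265 × 1.11426 ≈ 1409.54 mg.

1410 mg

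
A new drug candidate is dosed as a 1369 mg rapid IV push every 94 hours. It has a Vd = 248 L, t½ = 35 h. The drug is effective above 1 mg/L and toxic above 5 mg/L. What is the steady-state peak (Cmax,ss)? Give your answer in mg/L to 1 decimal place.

k = ln2/t½ = ln2/35 ≈ 0.019804 h⁻¹; fraction remaining f = e^(−kτ) = e^(−0.019804×94) ≈ 0.1554.
At steady state, accumulation factor R = 1/(1 − e^(−kτ)) ≈ 1.1840.
Single-dose peak C₀ = D/Vd = 1369/248 ≈ 5.520 mg/L.
Cmax,ss = C₀/(1 − f) ≈ 5.520/0.8446 ≈ 6.536 mg/L.
Peak 6.5 mg/L vs MTC 5 mg/L: exceeds toxic threshold.

6.5 mg/L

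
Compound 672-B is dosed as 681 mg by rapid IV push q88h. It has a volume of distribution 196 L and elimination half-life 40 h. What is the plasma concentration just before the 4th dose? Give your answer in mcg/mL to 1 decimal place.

1.0 mcg/mL

f = (1/2)^(τ/t½) = (1/2)^(88/40) ≈ 0.2176.
C₀ = D/Vd = 681/196 ≈ 3.474 mcg/mL.
Before the 4th dose, 3 doses have been given. Superposition: Cmin = C₀·(f + f² + … + f^3).
≈ 3.474 × (0.2176 + 0.0473 + 0.0103) ≈ 3.474 × 0.2752 ≈ 0.956 mcg/mL.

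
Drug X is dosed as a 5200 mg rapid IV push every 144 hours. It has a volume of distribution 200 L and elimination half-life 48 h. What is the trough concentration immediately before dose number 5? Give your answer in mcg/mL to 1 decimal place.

3.7 mcg/mL

f = (1/2)^(τ/t½) = (1/2)^(144/48) ≈ 0.1250.
C₀ = D/Vd = 5200/200 ≈ 26.000 mcg/mL.
Before the 5th dose, 4 doses have been given. Superposition: Cmin = C₀·(f + f² + … + f^4).
≈ 26.000 × (0.1250 + 0.0156 + 0.0020 + 0.0002) ≈ 26.000 × 0.1428 ≈ 3.713 mcg/mL.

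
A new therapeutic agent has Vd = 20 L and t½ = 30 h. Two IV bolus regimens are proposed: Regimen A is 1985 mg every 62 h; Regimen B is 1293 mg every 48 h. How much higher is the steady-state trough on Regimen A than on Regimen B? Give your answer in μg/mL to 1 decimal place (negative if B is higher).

Regimen A: f = (1/2)^(62/30) ≈ 0.2387; Cmin,ss = (1985/20)·f/(1−f) ≈ 31.119 μg/mL.
Regimen B: f = (1/2)^(48/30) ≈ 0.3299; Cmin,ss = (1293/20)·f/(1−f) ≈ 31.828 μg/mL.
Difference ≈ 31.119 − 31.828 ≈ -0.709 μg/mL.

-0.7 μg/mL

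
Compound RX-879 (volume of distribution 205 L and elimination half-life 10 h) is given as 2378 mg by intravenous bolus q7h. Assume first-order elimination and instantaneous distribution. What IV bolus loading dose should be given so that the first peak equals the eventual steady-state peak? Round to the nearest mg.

f = (1/2)^(7/10) ≈ 0.615572; accumulation ratio R = 1/(1−f) ≈ 2.60127.
Loading dose to hit Cmax,ss on first dose: D_load = D_maint·R ≈ 2378 × 2.60127 ≈ 6185.82 mg.

6186 mg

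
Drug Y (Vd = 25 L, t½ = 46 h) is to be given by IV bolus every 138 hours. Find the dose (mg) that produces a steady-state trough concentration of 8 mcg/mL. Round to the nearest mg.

1400 mg

τ/t½ = 138/46 ≈ 3, so f = (1/2)^(138/46) ≈ 0.125000.
Cmin,ss = (D/Vd)·f/(1−f), so D = Cmin,ss·Vd·(1−f)/f.
D = 8 × 25 × (1−f)/f ≈ 8 × 25 × 7.00000 ≈ 1400.00 mg.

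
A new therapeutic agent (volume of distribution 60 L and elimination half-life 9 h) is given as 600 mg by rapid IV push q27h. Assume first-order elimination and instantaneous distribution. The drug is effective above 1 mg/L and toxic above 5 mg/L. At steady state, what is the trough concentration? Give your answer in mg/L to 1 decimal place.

1.4 mg/L

τ = 27 h = 3 half-lives, so f = (1/2)^3 = 0.125.
Accumulation ratio R = 1/(1 − f) = 1/0.875 = 8/7.
Single-dose peak C₀ = D/Vd = 600/60 = 10 mg/L.
Steady-state peak Cmax,ss = C₀·R = 10 × 8/7 ≈ 11.429 mg/L.
Steady-state trough Cmin,ss = Cmax,ss·f ≈ 11.429 × 0.125 ≈ 1.429 mg/L.
Trough 1.4 mg/L vs MEC 1 mg/L: adequate.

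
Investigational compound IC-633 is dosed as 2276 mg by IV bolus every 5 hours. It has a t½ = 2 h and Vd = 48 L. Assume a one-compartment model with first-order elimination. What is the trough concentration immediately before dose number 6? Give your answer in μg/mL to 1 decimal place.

f = (1/2)^(τ/t½) = (1/2)^(5/2) ≈ 0.1768.
C₀ = D/Vd = 2276/48 ≈ 47.417 μg/mL.
Before the 6th dose, 5 doses have been given. Superposition: Cmin = C₀·(f + f² + … + f^5).
≈ 47.417 × (0.1768 + 0.0313 + 0.0055 + 0.0010 + 0.0002) ≈ 47.417 × 0.2148 ≈ 10.185 μg/mL.

10.2 μg/mL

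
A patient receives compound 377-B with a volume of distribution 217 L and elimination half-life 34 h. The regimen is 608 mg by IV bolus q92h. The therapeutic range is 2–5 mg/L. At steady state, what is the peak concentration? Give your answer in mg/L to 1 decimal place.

3.3 mg/L

k = ln2/t½ = ln2/34 ≈ 0.020387 h⁻¹; fraction remaining f = e^(−kτ) = e^(−0.020387×92) ≈ 0.1533.
Accumulation ratio R = 1/(1 − f) ≈ 1/0.8467 ≈ 1.1811.
Single-dose peak C₀ = D/Vd = 608/217 ≈ 2.802 mg/L.
Steady-state peak Cmax,ss = C₀·R ≈ 2.802 × 1.1811 ≈ 3.309 mg/L.
Peak 3.3 mg/L vs MTC 5 mg/L: below toxic threshold.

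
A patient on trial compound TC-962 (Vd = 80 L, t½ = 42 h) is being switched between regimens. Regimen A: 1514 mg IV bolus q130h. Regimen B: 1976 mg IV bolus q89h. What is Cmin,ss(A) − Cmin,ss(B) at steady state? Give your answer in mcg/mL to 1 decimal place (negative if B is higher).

Regimen A: f = (1/2)^(130/42) ≈ 0.1170; Cmin,ss = (1514/80)·f/(1−f) ≈ 2.508 mcg/mL.
Regimen B: f = (1/2)^(89/42) ≈ 0.2302; Cmin,ss = (1976/80)·f/(1−f) ≈ 7.386 mcg/mL.
Difference ≈ 2.508 − 7.386 ≈ -4.878 mcg/mL.

-4.9 mcg/mL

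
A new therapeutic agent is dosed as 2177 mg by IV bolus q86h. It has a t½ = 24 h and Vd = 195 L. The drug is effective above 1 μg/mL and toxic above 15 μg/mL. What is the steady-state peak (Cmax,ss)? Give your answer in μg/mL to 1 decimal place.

Over one 86-h interval, 86/24 ≈ 3.5833 half-lives elapse, leaving f ≈ 0.0834 of each dose.
At steady state, accumulation factor R = 1/(1 − e^(−kτ)) ≈ 1.0910.
Single-dose peak C₀ = D/Vd = 2177/195 ≈ 11.164 μg/mL.
Steady-state peak Cmax,ss = C₀·R ≈ 11.164 × 1.0910 ≈ 12.180 μg/mL.
Peak 12.2 μg/mL vs MTC 15 μg/mL: below toxic threshold.

12.2 μg/mL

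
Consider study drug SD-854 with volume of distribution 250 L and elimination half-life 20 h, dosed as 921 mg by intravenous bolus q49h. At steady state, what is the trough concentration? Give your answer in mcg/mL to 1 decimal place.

0.8 mcg/mL

Over one 49-h interval, 49/20 ≈ 2.45 half-lives elapse, leaving f ≈ 0.1830 of each dose.
At steady state, accumulation factor R = 1/(1 − e^(−kτ)) ≈ 1.2240.
Each bolus raises the concentration by D/Vd = 921/250 ≈ 3.684 mcg/mL.
Steady-state peak Cmax,ss = C₀·R ≈ 3.684 × 1.2240 ≈ 4.509 mcg/mL.
One interval later, Cmin,ss = Cmax,ss·e^(−kτ) ≈ 4.509 × 0.1830 ≈ 0.825 mcg/mL.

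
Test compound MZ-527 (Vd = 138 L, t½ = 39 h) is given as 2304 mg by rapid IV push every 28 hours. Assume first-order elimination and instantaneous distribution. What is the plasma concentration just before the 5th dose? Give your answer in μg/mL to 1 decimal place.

f = (1/2)^(τ/t½) = (1/2)^(28/39) ≈ 0.6080.
C₀ = D/Vd = 2304/138 ≈ 16.696 μg/mL.
Before the 5th dose, 4 doses have been given. Superposition: Cmin = C₀·(f + f² + … + f^4).
≈ 16.696 × (0.6080 + 0.3697 + 0.2248 + 0.1367) ≈ 16.696 × 1.3392 ≈ 22.359 μg/mL.

22.4 μg/mL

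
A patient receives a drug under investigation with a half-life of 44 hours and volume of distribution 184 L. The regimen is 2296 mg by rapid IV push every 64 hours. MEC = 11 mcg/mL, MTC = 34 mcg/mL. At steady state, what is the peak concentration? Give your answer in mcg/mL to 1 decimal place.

k = ln2/t½ = ln2/44 ≈ 0.015753 h⁻¹; fraction remaining f = e^(−kτ) = e^(−0.015753×64) ≈ 0.3649.
At steady state, accumulation factor R = 1/(1 − e^(−kτ)) ≈ 1.5746.
Each bolus raises the concentration by D/Vd = 2296/184 ≈ 12.478 mcg/mL.
Cmax,ss = C₀/(1 − f) ≈ 12.478/0.6351 ≈ 19.647 mcg/mL.
Peak 19.6 mcg/mL vs MTC 34 mcg/mL: below toxic threshold.

19.6 mcg/mL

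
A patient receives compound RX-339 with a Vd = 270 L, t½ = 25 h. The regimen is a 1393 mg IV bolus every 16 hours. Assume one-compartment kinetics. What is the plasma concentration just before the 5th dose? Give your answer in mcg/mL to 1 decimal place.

7.7 mcg/mL

f = (1/2)^(τ/t½) = (1/2)^(16/25) ≈ 0.6417.
C₀ = D/Vd = 1393/270 ≈ 5.159 mcg/mL.
Before the 5th dose, 4 doses have been given. Superposition: Cmin = C₀·(f + f² + … + f^4).
≈ 5.159 × (0.6417 + 0.4118 + 0.2642 + 0.1696) ≈ 5.159 × 1.4873 ≈ 7.673 mcg/mL.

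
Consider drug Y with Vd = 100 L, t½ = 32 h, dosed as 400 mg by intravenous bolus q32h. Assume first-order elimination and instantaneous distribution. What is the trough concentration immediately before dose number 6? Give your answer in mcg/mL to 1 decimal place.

f = (1/2)^(τ/t½) = (1/2)^(32/32) ≈ 0.5000.
C₀ = D/Vd = 400/100 ≈ 4.000 mcg/mL.
Before the 6th dose, 5 doses have been given. Superposition: Cmin = C₀·(f + f² + … + f^5).
≈ 4.000 × (0.5000 + 0.2500 + 0.1250 + 0.0625 + 0.0313) ≈ 4.000 × 0.9688 ≈ 3.875 mcg/mL.

3.9 mcg/mL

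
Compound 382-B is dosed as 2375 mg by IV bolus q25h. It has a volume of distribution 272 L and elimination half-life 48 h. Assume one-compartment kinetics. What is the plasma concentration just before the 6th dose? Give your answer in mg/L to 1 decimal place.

16.8 mg/L

f = (1/2)^(τ/t½) = (1/2)^(25/48) ≈ 0.6970.
C₀ = D/Vd = 2375/272 ≈ 8.732 mg/L.
Before the 6th dose, 5 doses have been given. Superposition: Cmin = C₀·(f + f² + … + f^5).
≈ 8.732 × (0.6970 + 0.4858 + 0.3386 + 0.2360 + 0.1645) ≈ 8.732 × 1.9219 ≈ 16.782 mg/L.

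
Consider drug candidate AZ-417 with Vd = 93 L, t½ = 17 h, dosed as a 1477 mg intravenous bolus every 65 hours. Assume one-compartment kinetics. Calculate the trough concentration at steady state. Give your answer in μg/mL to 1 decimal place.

Over one 65-h interval, 65/17 ≈ 3.8235 half-lives elapse, leaving f ≈ 0.0706 of each dose.
Accumulation ratio R = 1/(1 − f) ≈ 1/0.9294 ≈ 1.0760.
Each bolus raises the concentration by D/Vd = 1477/93 ≈ 15.882 μg/mL.
Cmax,ss = C₀/(1 − f) ≈ 15.882/0.9294 ≈ 17.088 μg/mL.
One interval later, Cmin,ss = Cmax,ss·e^(−kτ) ≈ 17.088 × 0.0706 ≈ 1.206 μg/mL.

1.2 μg/mL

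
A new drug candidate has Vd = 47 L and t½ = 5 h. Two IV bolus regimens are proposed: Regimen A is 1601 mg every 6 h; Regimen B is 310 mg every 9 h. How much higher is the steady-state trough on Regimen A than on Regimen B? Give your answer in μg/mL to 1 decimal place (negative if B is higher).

Regimen A: f = (1/2)^(6/5) ≈ 0.4353; Cmin,ss = (1601/47)·f/(1−f) ≈ 26.258 μg/mL.
Regimen B: f = (1/2)^(9/5) ≈ 0.2872; Cmin,ss = (310/47)·f/(1−f) ≈ 2.658 μg/mL.
Difference ≈ 26.258 − 2.658 ≈ 23.600 μg/mL.

23.6 μg/mL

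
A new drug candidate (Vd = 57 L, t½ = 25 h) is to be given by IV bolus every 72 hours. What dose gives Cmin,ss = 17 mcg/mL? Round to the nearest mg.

6164 mg

τ/t½ = 72/25 ≈ 2.88, so f = (1/2)^(72/25) ≈ 0.135842.
Cmin,ss = (D/Vd)·f/(1−f), so D = Cmin,ss·Vd·(1−f)/f.
D = 17 × 57 × (1−f)/f ≈ 17 × 57 × 6.36149 ≈ 6164.28 mg.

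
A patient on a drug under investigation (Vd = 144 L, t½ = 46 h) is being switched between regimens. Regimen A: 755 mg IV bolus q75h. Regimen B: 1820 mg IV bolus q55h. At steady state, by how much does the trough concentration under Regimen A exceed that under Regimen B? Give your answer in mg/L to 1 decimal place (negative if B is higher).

Regimen A: f = (1/2)^(75/46) ≈ 0.3230; Cmin,ss = (755/144)·f/(1−f) ≈ 2.501 mg/L.
Regimen B: f = (1/2)^(55/46) ≈ 0.4366; Cmin,ss = (1820/144)·f/(1−f) ≈ 9.794 mg/L.
Difference ≈ 2.501 − 9.794 ≈ -7.293 mg/L.

-7.3 mg/L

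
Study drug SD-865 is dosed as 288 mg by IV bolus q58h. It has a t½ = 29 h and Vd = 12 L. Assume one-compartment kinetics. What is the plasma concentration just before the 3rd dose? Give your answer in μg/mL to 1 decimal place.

f = (1/2)^(τ/t½) = (1/2)^(58/29) ≈ 0.2500.
C₀ = D/Vd = 288/12 ≈ 24.000 μg/mL.
Before the 3rd dose, 2 doses have been given. Superposition: Cmin = C₀·(f + f²).
≈ 24.000 × (0.2500 + 0.0625) ≈ 24.000 × 0.3125 ≈ 7.500 μg/mL.

7.5 μg/mL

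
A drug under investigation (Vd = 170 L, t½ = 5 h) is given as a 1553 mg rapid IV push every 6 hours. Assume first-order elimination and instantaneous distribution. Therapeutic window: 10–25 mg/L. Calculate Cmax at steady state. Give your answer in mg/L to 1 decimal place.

τ/t½ = 6/5 ≈ 1.2, so fraction remaining f = (1/2)^(6/5) ≈ 0.4353.
At steady state, accumulation factor R = 1/(1 − e^(−kτ)) ≈ 1.7709.
Single-dose peak C₀ = D/Vd = 1553/170 ≈ 9.135 mg/L.
Cmax,ss = C₀/(1 − f) ≈ 9.135/0.5647 ≈ 16.177 mg/L.
Peak 16.2 mg/L vs MTC 25 mg/L: below toxic threshold.

16.2 mg/L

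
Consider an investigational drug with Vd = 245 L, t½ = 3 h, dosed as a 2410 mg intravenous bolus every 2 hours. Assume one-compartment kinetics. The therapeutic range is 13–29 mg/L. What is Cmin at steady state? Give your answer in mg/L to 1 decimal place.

τ/t½ = 2/3 ≈ 0.66667, so fraction remaining f = (1/2)^(2/3) ≈ 0.6300.
Accumulation ratio R = 1/(1 − f) ≈ 1/0.3700 ≈ 2.7027.
Each bolus raises the concentration by D/Vd = 2410/245 ≈ 9.837 mg/L.
Steady-state peak Cmax,ss = C₀·R ≈ 9.837 × 2.7027 ≈ 26.586 mg/L.
Steady-state trough Cmin,ss = Cmax,ss·f ≈ 26.586 × 0.6300 ≈ 16.749 mg/L.
Trough 16.7 mg/L vs MEC 13 mg/L: adequate.

16.7 mg/L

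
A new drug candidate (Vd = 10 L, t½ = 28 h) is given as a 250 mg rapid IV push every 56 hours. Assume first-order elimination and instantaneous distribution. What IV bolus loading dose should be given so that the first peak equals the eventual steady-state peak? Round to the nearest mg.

f = (1/2)^(56/28) ≈ 0.250000; accumulation ratio R = 1/(1−f) ≈ 1.33333.
Loading dose to hit Cmax,ss on first dose: D_load = D_maint·R ≈ 250 × 1.33333 ≈ 333.33 mg.

333 mg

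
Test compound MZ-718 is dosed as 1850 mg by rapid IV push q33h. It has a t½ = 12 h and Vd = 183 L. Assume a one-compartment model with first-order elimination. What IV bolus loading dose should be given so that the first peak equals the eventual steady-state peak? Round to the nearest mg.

f = (1/2)^(33/12) ≈ 0.148651; accumulation ratio R = 1/(1−f) ≈ 1.17461.
Loading dose to hit Cmax,ss on first dose: D_load = D_maint·R ≈ 1850 × 1.17461 ≈ 2173.03 mg.

2173 mg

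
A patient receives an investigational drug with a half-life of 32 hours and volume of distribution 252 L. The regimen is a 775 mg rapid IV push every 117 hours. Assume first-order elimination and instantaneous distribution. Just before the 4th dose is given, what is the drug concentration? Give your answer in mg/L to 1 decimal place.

f = (1/2)^(τ/t½) = (1/2)^(117/32) ≈ 0.0793.
C₀ = D/Vd = 775/252 ≈ 3.075 mg/L.
Before the 4th dose, 3 doses have been given. Superposition: Cmin = C₀·(f + f² + … + f^3).
≈ 3.075 × (0.0793 + 0.0063 + 0.0005) ≈ 3.075 × 0.0861 ≈ 0.265 mg/L.

0.3 mg/L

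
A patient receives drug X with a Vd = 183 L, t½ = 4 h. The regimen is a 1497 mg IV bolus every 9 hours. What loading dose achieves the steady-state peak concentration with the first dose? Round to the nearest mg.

1895 mg

f = (1/2)^(9/4) ≈ 0.210224; accumulation ratio R = 1/(1−f) ≈ 1.26618.
Loading dose to hit Cmax,ss on first dose: D_load = D_maint·R ≈ 1497 × 1.26618 ≈ 1895.47 mg.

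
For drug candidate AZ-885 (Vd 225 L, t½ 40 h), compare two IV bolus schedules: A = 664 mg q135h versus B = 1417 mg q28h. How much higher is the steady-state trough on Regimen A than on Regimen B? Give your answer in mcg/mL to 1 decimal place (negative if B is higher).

-9.8 mcg/mL

Regimen A: f = (1/2)^(135/40) ≈ 0.0964; Cmin,ss = (664/225)·f/(1−f) ≈ 0.315 mcg/mL.
Regimen B: f = (1/2)^(28/40) ≈ 0.6156; Cmin,ss = (1417/225)·f/(1−f) ≈ 10.086 mcg/mL.
Difference ≈ 0.315 − 10.086 ≈ -9.771 mcg/mL.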